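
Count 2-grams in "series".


Word: "series" (length 6)
Number of 2-grams = length - 2 + 1 = 6 - 2 + 1
= 5


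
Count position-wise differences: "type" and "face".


Comparing character by character (same length = 4):
  Pos 0: 't' vs 'f' !=
  Pos 1: 'y' vs 'a' !=
  Pos 2: 'p' vs 'c' !=
  Pos 3: 'e' vs 'e' =
Hamming distance = 3


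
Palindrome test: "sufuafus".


Word: "sufuafus"
Reversed: "sufaufus"
Forward == Backward? sufuafus != sufaufus
Palindrome = No


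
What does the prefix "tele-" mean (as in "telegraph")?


Prefix: tele-
Example: telegraph = tele- + graph
Meaning = distant


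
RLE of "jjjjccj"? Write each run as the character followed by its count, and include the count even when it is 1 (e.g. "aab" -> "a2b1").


String: "jjjjccj"
Scanning for consecutive runs:
  'j' x 4
  'c' x 2
  'j' x 1
RLE = "j4c2j1"


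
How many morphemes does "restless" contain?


Word: "restless"
Morphemes: rest / -less
Each morpheme carries meaning
= 2 morphemes


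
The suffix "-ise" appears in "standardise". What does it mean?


Suffix: -ise
As in: standardise -> standard + -ise
Meaning = to make


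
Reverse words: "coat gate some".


Original: "coat gate some"
Words (1..n): coat | gate | some
Reversed (n..1): some | gate | coat
Result = "some gate coat"


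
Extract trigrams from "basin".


Word: "basin" (length 5)
Number of trigrams = 5 - 3 + 1 = 3
  Position 0: "bas"
  Position 1: "asi"
  Position 2: "sin"
Trigrams = "bas", "asi", "sin"


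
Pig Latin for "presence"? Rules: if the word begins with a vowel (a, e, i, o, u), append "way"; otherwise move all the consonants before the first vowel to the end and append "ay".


Word: "presence"
Starts with consonant(s) → move to end, add 'ay'
Consonant cluster: "pr"
Pig Latin = "esencepray"


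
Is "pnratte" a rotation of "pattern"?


Word: "pattern", Candidate: "pnratte"
Method: check if candidate is substring of word+word
"patternpattern" contains "pnratte"? No
Is rotation = No


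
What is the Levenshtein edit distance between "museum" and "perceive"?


Word 1: "museum" (length 6)
Word 2: "perceive" (length 8)
One optimal edit sequence (insert/delete/substitute each cost 1):
  1. insert 'p'  (+1)
  2. substitute 'm' -> 'e'  (+1)
  3. substitute 'u' -> 'r'  (+1)
  4. substitute 's' -> 'c'  (+1)
  5. keep 'e'
  6. insert 'i'  (+1)
  7. substitute 'u' -> 'v'  (+1)
  8. substitute 'm' -> 'e'  (+1)
Total edit operations: 7
Edit distance = 7


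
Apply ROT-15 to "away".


Word: "away"
Shift: 15
Each letter → (letter + shift) mod 26:
  'a' (0) + 15 = 15 → 'p'
  'w' (22) + 15 = 11 → 'l'
  'a' (0) + 15 = 15 → 'p'
  'y' (24) + 15 = 13 → 'n'
Result = "plpn"


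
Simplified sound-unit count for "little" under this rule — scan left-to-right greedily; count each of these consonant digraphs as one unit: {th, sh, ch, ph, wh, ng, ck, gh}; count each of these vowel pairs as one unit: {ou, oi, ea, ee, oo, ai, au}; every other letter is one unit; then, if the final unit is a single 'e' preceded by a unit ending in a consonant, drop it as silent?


Word: "little" (6 letters)
Left-to-right scan:
  [1] 'l' (letter)
  [2] 'i' (letter)
  [3] 't' (letter)
  [4] 't' (letter)
  [5] 'l' (letter)
  [6] 'e' (letter)
Units from scan: 6
Final unit is 'e' after a consonant -> drop as silent (-1)
Sound units = 5 units


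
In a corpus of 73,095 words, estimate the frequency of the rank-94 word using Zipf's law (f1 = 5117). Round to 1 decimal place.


Zipf's law: f(r) = f(1) / r
f(1) = 5117
f(94) = 5117 / 94
= 54.4 occurrences


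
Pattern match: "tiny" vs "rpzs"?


Pattern of "tiny": [0, 1, 2, 3]
Pattern of "rpzs": [0, 1, 2, 3]
Patterns match
Same pattern = Yes


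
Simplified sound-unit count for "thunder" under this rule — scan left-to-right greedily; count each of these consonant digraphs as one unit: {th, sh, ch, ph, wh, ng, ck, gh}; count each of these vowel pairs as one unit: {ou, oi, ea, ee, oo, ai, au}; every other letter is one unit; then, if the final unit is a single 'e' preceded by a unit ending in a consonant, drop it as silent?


Word: "thunder" (7 letters)
Left-to-right scan:
  (1) 'th' (digraph)
  (2) 'u' (letter)
  (3) 'n' (letter)
  (4) 'd' (letter)
  (5) 'e' (letter)
  (6) 'r' (letter)
Units from scan: 6
Sound units = 6 units


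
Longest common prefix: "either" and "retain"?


Word 1: "either"
Word 2: "retain"
Comparing from start:
  Pos 0: 'e' != 'r' (stop)
LCP = "" (length 0)


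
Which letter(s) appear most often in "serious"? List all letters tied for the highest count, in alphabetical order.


Word: "serious"
Letter counts:
  'e': 1
  'i': 1
  'o': 1
  'r': 1
  's': 2
  'u': 1
Maximum count = 2
Most frequent = 's' (2 times each)


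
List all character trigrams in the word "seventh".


Word: "seventh" (length 7)
Number of trigrams = 7 - 3 + 1 = 5
  Position 0: "sev"
  Position 1: "eve"
  Position 2: "ven"
  Position 3: "ent"
  Position 4: "nth"
Trigrams = "sev", "eve", "ven", "ent", "nth"


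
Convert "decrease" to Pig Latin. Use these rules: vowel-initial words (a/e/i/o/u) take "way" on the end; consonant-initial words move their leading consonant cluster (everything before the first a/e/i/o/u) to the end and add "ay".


Word: "decrease"
Starts with consonant(s) → move to end, add 'ay'
Consonant cluster: "d"
Pig Latin = "ecreaseday"


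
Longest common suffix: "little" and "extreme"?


Word 1: "little"
Word 2: "extreme"
Comparing from end:
  Pos -1: 'e' == 'e'
  Pos -2: 'l' != 'm' (stop)
LCS = "e" (length 1)


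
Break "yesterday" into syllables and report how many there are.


Word: "yesterday"
Syllable breakdown: yes-ter-day
Counting: 3 parts
= 3 syllables


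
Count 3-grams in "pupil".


Word: "pupil" (length 5)
Number of 3-grams = length - 3 + 1 = 5 - 3 + 1
= 3


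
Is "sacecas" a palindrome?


Word: "sacecas"
Reversed: "sacecas"
Forward == Backward? sacecas == sacecas
Palindrome = Yes


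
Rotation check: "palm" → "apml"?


Word: "palm", Candidate: "apml"
Method: check if candidate is substring of word+word
"palmpalm" contains "apml"? No
Is rotation = No


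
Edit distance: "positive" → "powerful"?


Word 1: "positive" (length 8)
Word 2: "powerful" (length 8)
One optimal edit sequence (insert/delete/substitute each cost 1):
  1. keep 'p'
  2. keep 'o'
  3. substitute 's' -> 'w'  (+1)
  4. substitute 'i' -> 'e'  (+1)
  5. substitute 't' -> 'r'  (+1)
  6. substitute 'i' -> 'f'  (+1)
  7. substitute 'v' -> 'u'  (+1)
  8. substitute 'e' -> 'l'  (+1)
Total edit operations: 6
Edit distance = 6


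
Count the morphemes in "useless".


Word: "useless"
Morphemes: use + -less
Each morpheme carries meaning
= 2 morphemes


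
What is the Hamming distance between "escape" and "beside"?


Comparing character by character (same length = 6):
  Pos 0: 'e' vs 'b' !=
  Pos 1: 's' vs 'e' !=
  Pos 2: 'c' vs 's' !=
  Pos 3: 'a' vs 'i' !=
  Pos 4: 'p' vs 'd' !=
  Pos 5: 'e' vs 'e' =
Hamming distance = 5


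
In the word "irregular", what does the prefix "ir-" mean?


Prefix: ir-
Example: irregular = ir- + regular
Meaning = not


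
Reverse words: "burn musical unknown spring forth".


Original: "burn musical unknown spring forth"
Words (1..n): burn | musical | unknown | spring | forth
Reversed (n..1): forth | spring | unknown | musical | burn
Result = "forth spring unknown musical burn"


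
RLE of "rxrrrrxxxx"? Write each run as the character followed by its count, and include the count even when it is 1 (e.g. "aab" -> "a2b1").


String: "rxrrrrxxxx"
Scanning for consecutive runs:
  'r' x 1
  'x' x 1
  'r' x 4
  'x' x 4
RLE = "r1x1r4x4"


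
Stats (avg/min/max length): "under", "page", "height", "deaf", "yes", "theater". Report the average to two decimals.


Lengths: "under"=5, "page"=4, "height"=6, "deaf"=4, "yes"=3, "theater"=7
Sum = 29, Count = 6
Average = 29/6 = 4.83
= avg=4.83, min=3, max=7


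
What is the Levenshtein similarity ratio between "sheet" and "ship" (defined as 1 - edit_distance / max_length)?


Word 1: "sheet" (length 5)
Word 2: "ship" (length 4)
One optimal edit sequence:
  1. keep 's'
  2. keep 'h'
  3. delete 'e'  (+1)
  4. substitute 'e' -> 'i'  (+1)
  5. substitute 't' -> 'p'  (+1)
Edit distance = 3
Max length = max(5, 4) = 5
Similarity = 1 - 3/5
= 0.4000


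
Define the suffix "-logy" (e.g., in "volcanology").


Suffix: -logy
Example: volcanology (volcano + -logy)
Meaning = study of


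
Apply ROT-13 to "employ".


Word: "employ"
Shift: 13
Each letter → (letter + shift) mod 26:
  'e' (4) + 13 = 17 → 'r'
  'm' (12) + 13 = 25 → 'z'
  'p' (15) + 13 = 2 → 'c'
  'l' (11) + 13 = 24 → 'y'
  'o' (14) + 13 = 1 → 'b'
  'y' (24) + 13 = 11 → 'l'
Result = "rzcybl"


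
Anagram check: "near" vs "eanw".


Word 1: "near" → sorted: aenr
Word 2: "eanw" → sorted: aenw
Same letters? aenr != aenw
Anagram = No


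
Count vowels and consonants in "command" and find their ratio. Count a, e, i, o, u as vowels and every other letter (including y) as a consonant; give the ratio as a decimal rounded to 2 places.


Word: "command"
Vowels (a,e,i,o,u): 2
Consonants: 5
Ratio = 2/5
= 0.40


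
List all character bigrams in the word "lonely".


Word: "lonely" (length 6)
Number of bigrams = 6 - 2 + 1 = 5
  Position 0: "lo"
  Position 1: "on"
  Position 2: "ne"
  Position 3: "el"
  Position 4: "ly"
Bigrams = "lo", "on", "ne", "el", "ly"


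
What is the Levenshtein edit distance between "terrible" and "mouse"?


Word 1: "terrible" (length 8)
Word 2: "mouse" (length 5)
One optimal edit sequence (insert/delete/substitute each cost 1):
  1. delete 't'  (+1)
  2. delete 'e'  (+1)
  3. delete 'r'  (+1)
  4. substitute 'r' -> 'm'  (+1)
  5. substitute 'i' -> 'o'  (+1)
  6. substitute 'b' -> 'u'  (+1)
  7. substitute 'l' -> 's'  (+1)
  8. keep 'e'
Total edit operations: 7
Edit distance = 7


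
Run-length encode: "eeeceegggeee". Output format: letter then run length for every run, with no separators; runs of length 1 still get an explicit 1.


String: "eeeceegggeee"
Scanning for consecutive runs:
  'e' x 3
  'c' x 1
  'e' x 2
  'g' x 3
  'e' x 3
RLE = "e3c1e2g3e3"


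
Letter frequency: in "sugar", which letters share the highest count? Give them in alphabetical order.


Word: "sugar"
Letter counts:
  'a': 1
  'g': 1
  'r': 1
  's': 1
  'u': 1
Maximum count = 1
Most frequent = 'a', 'g', 'r', 's', 'u' (1 time each)


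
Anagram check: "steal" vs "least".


Word 1: "steal" → sorted: aelst
Word 2: "least" → sorted: aelst
Same letters? aelst == aelst
Anagram = Yes


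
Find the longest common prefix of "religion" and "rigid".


Word 1: "religion"
Word 2: "rigid"
Comparing from start:
  Pos 0: 'r' == 'r'
  Pos 1: 'e' != 'i' (stop)
LCP = "r" (length 1)


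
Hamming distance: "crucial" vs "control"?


Comparing character by character (same length = 7):
  Pos 0: 'c' vs 'c' =
  Pos 1: 'r' vs 'o' !=
  Pos 2: 'u' vs 'n' !=
  Pos 3: 'c' vs 't' !=
  Pos 4: 'i' vs 'r' !=
  Pos 5: 'a' vs 'o' !=
  Pos 6: 'l' vs 'l' =
Hamming distance = 5


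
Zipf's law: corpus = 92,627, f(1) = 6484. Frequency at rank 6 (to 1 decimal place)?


Zipf's law: f(r) = f(1) / r
f(1) = 6484
f(6) = 6484 / 6
= 1080.7 occurrences


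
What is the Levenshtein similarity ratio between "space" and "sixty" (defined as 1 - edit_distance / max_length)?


Word 1: "space" (length 5)
Word 2: "sixty" (length 5)
One optimal edit sequence:
  1. keep 's'
  2. substitute 'p' -> 'i'  (+1)
  3. substitute 'a' -> 'x'  (+1)
  4. substitute 'c' -> 't'  (+1)
  5. substitute 'e' -> 'y'  (+1)
Edit distance = 4
Max length = max(5, 5) = 5
Similarity = 1 - 4/5
= 0.2000


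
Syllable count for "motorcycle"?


Word: "motorcycle"
Syllable breakdown: mo · tor · cy · cle
Counting: 4 parts
= 4 syllables


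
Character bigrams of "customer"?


Word: "customer" (length 8)
Number of bigrams = 8 - 2 + 1 = 7
  Position 0: "cu"
  Position 1: "us"
  Position 2: "st"
  Position 3: "to"
  Position 4: "om"
  Position 5: "me"
  Position 6: "er"
Bigrams = "cu", "us", "st", "to", "om", "me", "er"


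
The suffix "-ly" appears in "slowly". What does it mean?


Suffix: -ly
Example: slowly = slow + -ly
Meaning = in a manner


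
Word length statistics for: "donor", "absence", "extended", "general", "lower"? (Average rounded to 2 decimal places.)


Lengths: "donor"=5, "absence"=7, "extended"=8, "general"=7, "lower"=5
Sum = 32, Count = 5
Average = 32/5 = 6.40
= avg=6.40, min=5, max=8


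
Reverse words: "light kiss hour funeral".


Original: "light kiss hour funeral"
Words (1..n): light | kiss | hour | funeral
Reversed (n..1): funeral | hour | kiss | light
Result = "funeral hour kiss light"


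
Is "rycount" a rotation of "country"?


Word: "country", Candidate: "rycount"
Method: check if candidate is substring of word+word
"countrycountry" contains "rycount"? Yes
Is rotation = Yes


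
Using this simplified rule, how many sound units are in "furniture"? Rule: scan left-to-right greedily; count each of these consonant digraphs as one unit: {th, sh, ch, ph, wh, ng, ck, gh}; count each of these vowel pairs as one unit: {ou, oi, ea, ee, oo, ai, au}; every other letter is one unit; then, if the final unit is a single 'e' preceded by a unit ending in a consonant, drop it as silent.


Word: "furniture" (9 letters)
Left-to-right scan:
  1. 'f' (letter)
  2. 'u' (letter)
  3. 'r' (letter)
  4. 'n' (letter)
  5. 'i' (letter)
  6. 't' (letter)
  7. 'u' (letter)
  8. 'r' (letter)
  9. 'e' (letter)
Units from scan: 9
Final unit is 'e' after a consonant -> drop as silent (-1)
Sound units = 8 units


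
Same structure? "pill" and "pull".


Pattern of "pill": [0, 1, 2, 2]
Pattern of "pull": [0, 1, 2, 2]
Patterns match
Same pattern = Yes


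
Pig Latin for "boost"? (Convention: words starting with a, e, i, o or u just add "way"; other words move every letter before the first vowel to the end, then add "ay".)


Word: "boost"
Starts with consonant(s) → move to end, add 'ay'
Consonant cluster: "b"
Pig Latin = "oostbay"


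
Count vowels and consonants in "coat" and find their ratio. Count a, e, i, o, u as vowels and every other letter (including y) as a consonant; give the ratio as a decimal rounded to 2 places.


Word: "coat"
Vowels (a,e,i,o,u): 2
Consonants: 2
Ratio = 2/2
= 1.00


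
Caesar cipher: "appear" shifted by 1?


Word: "appear"
Shift: 1
Each letter → (letter + shift) mod 26:
  'a' (0) + 1 = 1 → 'b'
  'p' (15) + 1 = 16 → 'q'
  'p' (15) + 1 = 16 → 'q'
  'e' (4) + 1 = 5 → 'f'
  'a' (0) + 1 = 1 → 'b'
  'r' (17) + 1 = 18 → 's'
Result = "bqqfbs"


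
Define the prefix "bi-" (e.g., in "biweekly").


Prefix: bi-
Example: biweekly (bi- + weekly)
Meaning = two


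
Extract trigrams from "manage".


Word: "manage" (length 6)
Number of trigrams = 6 - 3 + 1 = 4
  Position 0: "man"
  Position 1: "ana"
  Position 2: "nag"
  Position 3: "age"
Trigrams = "man", "ana", "nag", "age"


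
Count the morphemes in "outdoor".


Word: "outdoor"
Morphemes: out- / door
Each morpheme carries meaning
= 2 morphemes


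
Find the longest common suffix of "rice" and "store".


Word 1: "rice"
Word 2: "store"
Comparing from end:
  Pos -1: 'e' == 'e'
  Pos -2: 'c' != 'r' (stop)
LCS = "e" (length 1)


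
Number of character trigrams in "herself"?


Word: "herself" (length 7)
Number of 3-grams = length - 3 + 1 = 7 - 3 + 1
= 5


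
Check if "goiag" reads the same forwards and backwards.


Word: "goiag"
Reversed: "gaiog"
Forward == Backward? goiag != gaiog
Palindrome = No


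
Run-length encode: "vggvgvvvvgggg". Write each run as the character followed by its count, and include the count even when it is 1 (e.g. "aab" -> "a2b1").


String: "vggvgvvvvgggg"
Scanning for consecutive runs:
  'v' x 1
  'g' x 2
  'v' x 1
  'g' x 1
  'v' x 4
  'g' x 4
RLE = "v1g2v1g1v4g4"


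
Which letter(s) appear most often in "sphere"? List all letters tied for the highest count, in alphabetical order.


Word: "sphere"
Letter counts:
  'e': 2
  'h': 1
  'p': 1
  'r': 1
  's': 1
Maximum count = 2
Most frequent = 'e' (2 times each)


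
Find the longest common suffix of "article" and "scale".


Word 1: "article"
Word 2: "scale"
Comparing from end:
  Pos -1: 'e' == 'e'
  Pos -2: 'l' == 'l'
  Pos -3: 'c' != 'a' (stop)
LCS = "le" (length 2)


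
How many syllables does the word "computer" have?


Word: "computer"
Syllable breakdown: com · pu · ter
Counting: 3 parts
= 3 syllables


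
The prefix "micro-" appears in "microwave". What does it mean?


Prefix: micro-
Example: microwave (micro- + wave)
Meaning = small


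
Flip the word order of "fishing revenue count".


Original: "fishing revenue count"
Words (1..n): fishing | revenue | count
Reversed (n..1): count | revenue | fishing
Result = "count revenue fishing"


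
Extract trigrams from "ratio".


Word: "ratio" (length 5)
Number of trigrams = 5 - 3 + 1 = 3
  Position 0: "rat"
  Position 1: "ati"
  Position 2: "tio"
Trigrams = "rat", "ati", "tio"


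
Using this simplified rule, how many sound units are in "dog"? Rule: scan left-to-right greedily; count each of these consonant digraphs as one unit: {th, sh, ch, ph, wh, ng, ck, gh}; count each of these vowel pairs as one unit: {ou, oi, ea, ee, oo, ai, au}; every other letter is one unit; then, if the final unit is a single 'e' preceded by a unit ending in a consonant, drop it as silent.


Word: "dog" (3 letters)
Left-to-right scan:
  (1) 'd' (letter)
  (2) 'o' (letter)
  (3) 'g' (letter)
Units from scan: 3
Sound units = 3 units


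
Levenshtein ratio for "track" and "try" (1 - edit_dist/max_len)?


Word 1: "track" (length 5)
Word 2: "try" (length 3)
One optimal edit sequence:
  1. keep 't'
  2. keep 'r'
  3. delete 'a'  (+1)
  4. delete 'c'  (+1)
  5. substitute 'k' -> 'y'  (+1)
Edit distance = 3
Max length = max(5, 3) = 5
Similarity = 1 - 3/5
= 0.4000


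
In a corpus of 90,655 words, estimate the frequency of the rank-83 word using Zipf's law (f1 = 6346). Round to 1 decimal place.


Zipf's law: f(r) = f(1) / r
f(1) = 6346
f(83) = 6346 / 83
= 76.5 occurrences


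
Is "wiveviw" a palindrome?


Word: "wiveviw"
Reversed: "wiveviw"
Forward == Backward? wiveviw == wiveviw
Palindrome = Yes


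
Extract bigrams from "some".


Word: "some" (length 4)
Number of bigrams = 4 - 2 + 1 = 3
  Position 0: "so"
  Position 1: "om"
  Position 2: "me"
Bigrams = "so", "om", "me"


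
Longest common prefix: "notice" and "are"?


Word 1: "notice"
Word 2: "are"
Comparing from start:
  Pos 0: 'n' != 'a' (stop)
LCP = "" (length 0)


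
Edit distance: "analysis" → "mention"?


Word 1: "analysis" (length 8)
Word 2: "mention" (length 7)
One optimal edit sequence (insert/delete/substitute each cost 1):
  1. delete 'a'  (+1)
  2. substitute 'n' -> 'm'  (+1)
  3. substitute 'a' -> 'e'  (+1)
  4. substitute 'l' -> 'n'  (+1)
  5. substitute 'y' -> 't'  (+1)
  6. substitute 's' -> 'i'  (+1)
  7. substitute 'i' -> 'o'  (+1)
  8. substitute 's' -> 'n'  (+1)
Total edit operations: 8
Edit distance = 8


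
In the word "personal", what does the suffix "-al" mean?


Suffix: -al
Example: personal = person + -al
Meaning = relating to


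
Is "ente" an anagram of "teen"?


Word 1: "teen" → sorted: eent
Word 2: "ente" → sorted: eent
Same letters? eent == eent
Anagram = Yes


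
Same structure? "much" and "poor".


Pattern of "much": [0, 1, 2, 3]
Pattern of "poor": [0, 1, 1, 2]
Patterns do not match
Same pattern = No


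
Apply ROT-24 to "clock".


Word: "clock"
Shift: 24
Each letter → (letter + shift) mod 26:
  'c' (2) + 24 = 0 → 'a'
  'l' (11) + 24 = 9 → 'j'
  'o' (14) + 24 = 12 → 'm'
  'c' (2) + 24 = 0 → 'a'
  'k' (10) + 24 = 8 → 'i'
Result = "ajmai"


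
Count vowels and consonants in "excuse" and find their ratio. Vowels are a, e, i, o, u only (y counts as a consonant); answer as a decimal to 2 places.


Word: "excuse"
Vowels (a,e,i,o,u): 3
Consonants: 3
Ratio = 3/3
= 1.00


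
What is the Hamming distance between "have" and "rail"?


Comparing character by character (same length = 4):
  Pos 0: 'h' vs 'r' !=
  Pos 1: 'a' vs 'a' =
  Pos 2: 'v' vs 'i' !=
  Pos 3: 'e' vs 'l' !=
Hamming distance = 3


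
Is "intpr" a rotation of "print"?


Word: "print", Candidate: "intpr"
Method: check if candidate is substring of word+word
"printprint" contains "intpr"? Yes
Is rotation = Yes


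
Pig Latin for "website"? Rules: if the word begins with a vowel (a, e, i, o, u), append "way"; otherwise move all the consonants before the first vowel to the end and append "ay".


Word: "website"
Starts with consonant(s) → move to end, add 'ay'
Consonant cluster: "w"
Pig Latin = "ebsiteway"


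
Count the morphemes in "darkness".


Word: "darkness"
Morphemes: dark / -ness
Each morpheme carries meaning
= 2 morphemes


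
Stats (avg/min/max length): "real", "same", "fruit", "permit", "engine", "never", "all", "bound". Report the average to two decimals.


Lengths: "real"=4, "same"=4, "fruit"=5, "permit"=6, "engine"=6, "never"=5, "all"=3, "bound"=5
Sum = 38, Count = 8
Average = 38/8 = 4.75
= avg=4.75, min=3, max=6


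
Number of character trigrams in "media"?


Word: "media" (length 5)
Number of 3-grams = length - 3 + 1 = 5 - 3 + 1
= 3


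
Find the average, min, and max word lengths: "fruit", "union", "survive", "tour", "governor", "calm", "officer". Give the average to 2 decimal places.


Lengths: "fruit"=5, "union"=5, "survive"=7, "tour"=4, "governor"=8, "calm"=4, "officer"=7
Sum = 40, Count = 7
Average = 40/7 = 5.71
= avg=5.71, min=4, max=8


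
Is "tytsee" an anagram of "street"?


Word 1: "street" → sorted: eerstt
Word 2: "tytsee" → sorted: eestty
Same letters? eerstt != eestty
Anagram = No


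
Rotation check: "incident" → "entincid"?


Word: "incident", Candidate: "entincid"
Method: check if candidate is substring of word+word
"incidentincident" contains "entincid"? Yes
Is rotation = Yes


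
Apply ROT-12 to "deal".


Word: "deal"
Shift: 12
Each letter → (letter + shift) mod 26:
  'd' (3) + 12 = 15 → 'p'
  'e' (4) + 12 = 16 → 'q'
  'a' (0) + 12 = 12 → 'm'
  'l' (11) + 12 = 23 → 'x'
Result = "pqmx"


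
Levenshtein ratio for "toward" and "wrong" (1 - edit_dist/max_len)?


Word 1: "toward" (length 6)
Word 2: "wrong" (length 5)
One optimal edit sequence:
  1. delete 't'  (+1)
  2. substitute 'o' -> 'w'  (+1)
  3. substitute 'w' -> 'r'  (+1)
  4. substitute 'a' -> 'o'  (+1)
  5. substitute 'r' -> 'n'  (+1)
  6. substitute 'd' -> 'g'  (+1)
Edit distance = 6
Max length = max(6, 5) = 6
Similarity = 1 - 6/6
= 0.0000


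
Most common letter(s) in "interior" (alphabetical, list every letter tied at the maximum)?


Word: "interior"
Letter counts:
  'e': 1
  'i': 2
  'n': 1
  'o': 1
  'r': 2
  't': 1
Maximum count = 2
Most frequent = 'i', 'r' (2 times each)


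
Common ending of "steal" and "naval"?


Word 1: "steal"
Word 2: "naval"
Comparing from end:
  Pos -1: 'l' == 'l'
  Pos -2: 'a' == 'a'
  Pos -3: 'e' != 'v' (stop)
LCS = "al" (length 2)


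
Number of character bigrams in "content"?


Word: "content" (length 7)
Number of 2-grams = length - 2 + 1 = 7 - 2 + 1
= 6


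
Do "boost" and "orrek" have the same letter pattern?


Pattern of "boost": [0, 1, 1, 2, 3]
Pattern of "orrek": [0, 1, 1, 2, 3]
Patterns match
Same pattern = Yes


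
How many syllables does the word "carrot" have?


Word: "carrot"
Syllable breakdown: car / rot
Counting: 2 parts
= 2 syllables


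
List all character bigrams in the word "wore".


Word: "wore" (length 4)
Number of bigrams = 4 - 2 + 1 = 3
  Position 0: "wo"
  Position 1: "or"
  Position 2: "re"
Bigrams = "wo", "or", "re"


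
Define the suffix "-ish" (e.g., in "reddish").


Suffix: -ish
As in: reddish -> red + -ish, with a spelling change
Meaning = somewhat / having the qualities of


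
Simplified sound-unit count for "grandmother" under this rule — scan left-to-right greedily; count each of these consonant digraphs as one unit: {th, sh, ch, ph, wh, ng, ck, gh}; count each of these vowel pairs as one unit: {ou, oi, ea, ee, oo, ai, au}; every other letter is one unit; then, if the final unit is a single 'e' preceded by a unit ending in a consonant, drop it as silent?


Word: "grandmother" (11 letters)
Left-to-right scan:
  1. 'g' (letter)
  2. 'r' (letter)
  3. 'a' (letter)
  4. 'n' (letter)
  5. 'd' (letter)
  6. 'm' (letter)
  7. 'o' (letter)
  8. 'th' (digraph)
  9. 'e' (letter)
  10. 'r' (letter)
Units from scan: 10
Sound units = 10 units


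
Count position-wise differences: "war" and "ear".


Comparing character by character (same length = 3):
  Pos 0: 'w' vs 'e' !=
  Pos 1: 'a' vs 'a' =
  Pos 2: 'r' vs 'r' =
Hamming distance = 1


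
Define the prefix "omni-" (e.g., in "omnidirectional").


Prefix: omni-
Example: omnidirectional = omni- + directional
Meaning = all


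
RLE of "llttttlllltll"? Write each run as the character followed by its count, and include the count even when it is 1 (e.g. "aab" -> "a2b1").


String: "llttttlllltll"
Scanning for consecutive runs:
  'l' x 2
  't' x 4
  'l' x 4
  't' x 1
  'l' x 2
RLE = "l2t4l4t1l2"


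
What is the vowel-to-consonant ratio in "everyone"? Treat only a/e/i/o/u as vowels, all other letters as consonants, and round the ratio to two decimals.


Word: "everyone"
Vowels (a,e,i,o,u): 4
Consonants: 4
Ratio = 4/4
= 1.00


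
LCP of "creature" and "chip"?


Word 1: "creature"
Word 2: "chip"
Comparing from start:
  Pos 0: 'c' == 'c'
  Pos 1: 'r' != 'h' (stop)
LCP = "c" (length 1)


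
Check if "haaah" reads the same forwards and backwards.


Word: "haaah"
Reversed: "haaah"
Forward == Backward? haaah == haaah
Palindrome = Yes


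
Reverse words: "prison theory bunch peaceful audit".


Original: "prison theory bunch peaceful audit"
Words (1..n): prison | theory | bunch | peaceful | audit
Reversed (n..1): audit | peaceful | bunch | theory | prison
Result = "audit peaceful bunch theory prison"


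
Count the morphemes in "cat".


Word: "cat"
Morphemes: cat
Each morpheme carries meaning
= 1 morpheme


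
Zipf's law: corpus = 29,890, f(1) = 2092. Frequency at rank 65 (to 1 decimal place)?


Zipf's law: f(r) = f(1) / r
f(1) = 2092
f(65) = 2092 / 65
= 32.2 occurrences


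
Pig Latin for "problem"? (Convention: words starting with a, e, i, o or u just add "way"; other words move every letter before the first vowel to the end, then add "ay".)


Word: "problem"
Starts with consonant(s) → move to end, add 'ay'
Consonant cluster: "pr"
Pig Latin = "oblempray"


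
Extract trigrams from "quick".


Word: "quick" (length 5)
Number of trigrams = 5 - 3 + 1 = 3
  Position 0: "qui"
  Position 1: "uic"
  Position 2: "ick"
Trigrams = "qui", "uic", "ick"


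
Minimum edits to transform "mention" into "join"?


Word 1: "mention" (length 7)
Word 2: "join" (length 4)
One optimal edit sequence (insert/delete/substitute each cost 1):
  1. delete 'm'  (+1)
  2. delete 'e'  (+1)
  3. substitute 'n' -> 'j'  (+1)
  4. substitute 't' -> 'o'  (+1)
  5. keep 'i'
  6. delete 'o'  (+1)
  7. keep 'n'
Total edit operations: 5
Edit distance = 5


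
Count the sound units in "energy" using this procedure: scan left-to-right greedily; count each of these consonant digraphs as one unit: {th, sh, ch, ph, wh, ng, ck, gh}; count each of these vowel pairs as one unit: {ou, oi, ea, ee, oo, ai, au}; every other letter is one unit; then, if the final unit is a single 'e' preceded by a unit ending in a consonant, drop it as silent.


Word: "energy" (6 letters)
Left-to-right scan:
  (1) 'e' (letter)
  (2) 'n' (letter)
  (3) 'e' (letter)
  (4) 'r' (letter)
  (5) 'g' (letter)
  (6) 'y' (letter)
Units from scan: 6
Sound units = 6 units


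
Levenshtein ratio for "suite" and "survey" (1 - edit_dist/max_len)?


Word 1: "suite" (length 5)
Word 2: "survey" (length 6)
One optimal edit sequence:
  1. keep 's'
  2. keep 'u'
  3. substitute 'i' -> 'r'  (+1)
  4. substitute 't' -> 'v'  (+1)
  5. keep 'e'
  6. insert 'y'  (+1)
Edit distance = 3
Max length = max(5, 6) = 6
Similarity = 1 - 3/6
= 0.5000


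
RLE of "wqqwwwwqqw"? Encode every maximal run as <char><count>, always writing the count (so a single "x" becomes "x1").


String: "wqqwwwwqqw"
Scanning for consecutive runs:
  'w' x 1
  'q' x 2
  'w' x 4
  'q' x 2
  'w' x 1
RLE = "w1q2w4q2w1"


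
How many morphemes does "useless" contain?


Word: "useless"
Morphemes: use / -less
Each morpheme carries meaning
= 2 morphemes


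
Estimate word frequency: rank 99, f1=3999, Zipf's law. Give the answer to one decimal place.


Zipf's law: f(r) = f(1) / r
f(1) = 3999
f(99) = 3999 / 99
= 40.4 occurrences


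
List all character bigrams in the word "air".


Word: "air" (length 3)
Number of bigrams = 3 - 2 + 1 = 2
  Position 0: "ai"
  Position 1: "ir"
Bigrams = "ai", "ir"


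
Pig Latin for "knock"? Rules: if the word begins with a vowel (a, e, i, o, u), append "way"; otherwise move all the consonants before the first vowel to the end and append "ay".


Word: "knock"
Starts with consonant(s) → move to end, add 'ay'
Consonant cluster: "kn"
Pig Latin = "ockknay"


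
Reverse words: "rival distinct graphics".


Original: "rival distinct graphics"
Words (1..n): rival | distinct | graphics
Reversed (n..1): graphics | distinct | rival
Result = "graphics distinct rival"


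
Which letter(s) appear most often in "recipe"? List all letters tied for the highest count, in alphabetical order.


Word: "recipe"
Letter counts:
  'c': 1
  'e': 2
  'i': 1
  'p': 1
  'r': 1
Maximum count = 2
Most frequent = 'e' (2 times each)


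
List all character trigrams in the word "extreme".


Word: "extreme" (length 7)
Number of trigrams = 7 - 3 + 1 = 5
  Position 0: "ext"
  Position 1: "xtr"
  Position 2: "tre"
  Position 3: "rem"
  Position 4: "eme"
Trigrams = "ext", "xtr", "tre", "rem", "eme"


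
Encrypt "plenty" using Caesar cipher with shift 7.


Word: "plenty"
Shift: 7
Each letter → (letter + shift) mod 26:
  'p' (15) + 7 = 22 → 'w'
  'l' (11) + 7 = 18 → 's'
  'e' (4) + 7 = 11 → 'l'
  'n' (13) + 7 = 20 → 'u'
  't' (19) + 7 = 0 → 'a'
  'y' (24) + 7 = 5 → 'f'
Result = "wsluaf"


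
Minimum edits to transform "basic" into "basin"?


Word 1: "basic" (length 5)
Word 2: "basin" (length 5)
One optimal edit sequence (insert/delete/substitute each cost 1):
  1. keep 'b'
  2. keep 'a'
  3. keep 's'
  4. keep 'i'
  5. substitute 'c' -> 'n'  (+1)
Total edit operations: 1
Edit distance = 1


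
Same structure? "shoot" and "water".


Pattern of "shoot": [0, 1, 2, 2, 3]
Pattern of "water": [0, 1, 2, 3, 4]
Patterns do not match
Same pattern = No


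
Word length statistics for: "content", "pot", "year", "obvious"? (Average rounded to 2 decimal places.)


Lengths: "content"=7, "pot"=3, "year"=4, "obvious"=7
Sum = 21, Count = 4
Average = 21/4 = 5.25
= avg=5.25, min=3, max=7


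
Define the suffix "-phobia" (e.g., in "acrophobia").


Suffix: -phobia
As in: acrophobia -> acro- + -phobia
Meaning = fear of


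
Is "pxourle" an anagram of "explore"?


Word 1: "explore" → sorted: eeloprx
Word 2: "pxourle" → sorted: eloprux
Same letters? eeloprx != eloprux
Anagram = No


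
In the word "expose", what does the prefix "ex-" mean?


Prefix: ex-
As in: expose -> ex- + pose
Meaning = out / former


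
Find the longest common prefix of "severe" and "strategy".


Word 1: "severe"
Word 2: "strategy"
Comparing from start:
  Pos 0: 's' == 's'
  Pos 1: 'e' != 't' (stop)
LCP = "s" (length 1)


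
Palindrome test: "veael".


Word: "veael"
Reversed: "leaev"
Forward == Backward? veael != leaev
Palindrome = No


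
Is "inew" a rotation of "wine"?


Word: "wine", Candidate: "inew"
Method: check if candidate is substring of word+word
"winewine" contains "inew"? Yes
Is rotation = Yes


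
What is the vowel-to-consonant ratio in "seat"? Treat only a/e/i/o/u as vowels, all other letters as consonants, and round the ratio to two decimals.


Word: "seat"
Vowels (a,e,i,o,u): 2
Consonants: 2
Ratio = 2/2
= 1.00


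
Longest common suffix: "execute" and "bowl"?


Word 1: "execute"
Word 2: "bowl"
Comparing from end:
  Pos -1: 'e' != 'l' (stop)
LCS = "" (length 0)


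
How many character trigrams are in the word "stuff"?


Word: "stuff" (length 5)
Number of 3-grams = length - 3 + 1 = 5 - 3 + 1
= 3


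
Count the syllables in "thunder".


Word: "thunder"
Syllable breakdown: thun · der
Counting: 2 parts
= 2 syllables


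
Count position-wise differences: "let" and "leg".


Comparing character by character (same length = 3):
  Pos 0: 'l' vs 'l' =
  Pos 1: 'e' vs 'e' =
  Pos 2: 't' vs 'g' !=
Hamming distance = 1


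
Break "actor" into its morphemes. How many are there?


Word: "actor"
Morphemes: act + -or
Each morpheme carries meaning
= 2 morphemes


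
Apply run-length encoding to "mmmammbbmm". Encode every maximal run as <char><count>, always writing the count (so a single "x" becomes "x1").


String: "mmmammbbmm"
Scanning for consecutive runs:
  'm' x 3
  'a' x 1
  'm' x 2
  'b' x 2
  'm' x 2
RLE = "m3a1m2b2m2"


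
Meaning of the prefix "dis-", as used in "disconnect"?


Prefix: dis-
Example: disconnect (dis- + connect)
Meaning = not / opposite


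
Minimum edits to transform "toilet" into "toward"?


Word 1: "toilet" (length 6)
Word 2: "toward" (length 6)
One optimal edit sequence (insert/delete/substitute each cost 1):
  1. keep 't'
  2. keep 'o'
  3. substitute 'i' -> 'w'  (+1)
  4. substitute 'l' -> 'a'  (+1)
  5. substitute 'e' -> 'r'  (+1)
  6. substitute 't' -> 'd'  (+1)
Total edit operations: 4
Edit distance = 4


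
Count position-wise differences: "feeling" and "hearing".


Comparing character by character (same length = 7):
  Pos 0: 'f' vs 'h' !=
  Pos 1: 'e' vs 'e' =
  Pos 2: 'e' vs 'a' !=
  Pos 3: 'l' vs 'r' !=
  Pos 4: 'i' vs 'i' =
  Pos 5: 'n' vs 'n' =
  Pos 6: 'g' vs 'g' =
Hamming distance = 3


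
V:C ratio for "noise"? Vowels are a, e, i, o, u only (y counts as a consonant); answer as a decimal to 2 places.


Word: "noise"
Vowels (a,e,i,o,u): 3
Consonants: 2
Ratio = 3/2
= 1.50


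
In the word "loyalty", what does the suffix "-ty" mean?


Suffix: -ty
Example: loyalty = loyal + -ty
Meaning = quality of


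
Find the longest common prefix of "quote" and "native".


Word 1: "quote"
Word 2: "native"
Comparing from start:
  Pos 0: 'q' != 'n' (stop)
LCP = "" (length 0)


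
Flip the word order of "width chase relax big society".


Original: "width chase relax big society"
Words (1..n): width | chase | relax | big | society
Reversed (n..1): society | big | relax | chase | width
Result = "society big relax chase width"


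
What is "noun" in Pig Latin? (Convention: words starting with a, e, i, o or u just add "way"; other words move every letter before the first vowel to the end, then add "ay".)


Word: "noun"
Starts with consonant(s) → move to end, add 'ay'
Consonant cluster: "n"
Pig Latin = "ounnay"


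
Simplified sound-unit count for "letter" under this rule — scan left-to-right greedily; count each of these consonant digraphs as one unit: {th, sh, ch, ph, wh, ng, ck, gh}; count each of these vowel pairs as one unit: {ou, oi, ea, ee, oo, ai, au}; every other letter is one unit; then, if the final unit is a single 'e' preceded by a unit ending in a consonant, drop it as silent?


Word: "letter" (6 letters)
Left-to-right scan:
  [1] 'l' (letter)
  [2] 'e' (letter)
  [3] 't' (letter)
  [4] 't' (letter)
  [5] 'e' (letter)
  [6] 'r' (letter)
Units from scan: 6
Sound units = 6 units


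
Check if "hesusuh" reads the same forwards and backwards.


Word: "hesusuh"
Reversed: "hususeh"
Forward == Backward? hesusuh != hususeh
Palindrome = No


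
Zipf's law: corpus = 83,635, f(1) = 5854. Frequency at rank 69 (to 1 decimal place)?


Zipf's law: f(r) = f(1) / r
f(1) = 5854
f(69) = 5854 / 69
= 84.8 occurrences


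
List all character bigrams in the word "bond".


Word: "bond" (length 4)
Number of bigrams = 4 - 2 + 1 = 3
  Position 0: "bo"
  Position 1: "on"
  Position 2: "nd"
Bigrams = "bo", "on", "nd"


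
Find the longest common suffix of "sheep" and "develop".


Word 1: "sheep"
Word 2: "develop"
Comparing from end:
  Pos -1: 'p' == 'p'
  Pos -2: 'e' != 'o' (stop)
LCS = "p" (length 1)


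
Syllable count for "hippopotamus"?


Word: "hippopotamus"
Syllable breakdown: hip-po-pot-a-mus
Counting: 5 parts
= 5 syllables


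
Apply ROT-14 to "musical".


Word: "musical"
Shift: 14
Each letter → (letter + shift) mod 26:
  'm' (12) + 14 = 0 → 'a'
  'u' (20) + 14 = 8 → 'i'
  's' (18) + 14 = 6 → 'g'
  'i' (8) + 14 = 22 → 'w'
  'c' (2) + 14 = 16 → 'q'
  'a' (0) + 14 = 14 → 'o'
  'l' (11) + 14 = 25 → 'z'
Result = "aigwqoz"


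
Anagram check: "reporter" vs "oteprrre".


Word 1: "reporter" → sorted: eeoprrrt
Word 2: "oteprrre" → sorted: eeoprrrt
Same letters? eeoprrrt == eeoprrrt
Anagram = Yes


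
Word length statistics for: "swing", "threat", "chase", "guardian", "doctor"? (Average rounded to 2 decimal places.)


Lengths: "swing"=5, "threat"=6, "chase"=5, "guardian"=8, "doctor"=6
Sum = 30, Count = 5
Average = 30/5 = 6.00
= avg=6.00, min=5, max=8


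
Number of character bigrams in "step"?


Word: "step" (length 4)
Number of 2-grams = length - 2 + 1 = 4 - 2 + 1
= 3


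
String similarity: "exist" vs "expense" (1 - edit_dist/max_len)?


Word 1: "exist" (length 5)
Word 2: "expense" (length 7)
One optimal edit sequence:
  1. keep 'e'
  2. keep 'x'
  3. insert 'p'  (+1)
  4. insert 'e'  (+1)
  5. substitute 'i' -> 'n'  (+1)
  6. keep 's'
  7. substitute 't' -> 'e'  (+1)
Edit distance = 4
Max length = max(5, 7) = 7
Similarity = 1 - 4/7
= 0.4286


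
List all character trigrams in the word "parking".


Word: "parking" (length 7)
Number of trigrams = 7 - 3 + 1 = 5
  Position 0: "par"
  Position 1: "ark"
  Position 2: "rki"
  Position 3: "kin"
  Position 4: "ing"
Trigrams = "par", "ark", "rki", "kin", "ing"


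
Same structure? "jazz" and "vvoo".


Pattern of "jazz": [0, 1, 2, 2]
Pattern of "vvoo": [0, 0, 1, 1]
Patterns do not match
Same pattern = No


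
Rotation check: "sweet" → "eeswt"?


Word: "sweet", Candidate: "eeswt"
Method: check if candidate is substring of word+word
"sweetsweet" contains "eeswt"? No
Is rotation = No


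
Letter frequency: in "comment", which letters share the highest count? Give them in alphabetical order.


Word: "comment"
Letter counts:
  'c': 1
  'e': 1
  'm': 2
  'n': 1
  'o': 1
  't': 1
Maximum count = 2
Most frequent = 'm' (2 times each)


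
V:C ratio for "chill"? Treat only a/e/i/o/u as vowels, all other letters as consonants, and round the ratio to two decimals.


Word: "chill"
Vowels (a,e,i,o,u): 1
Consonants: 4
Ratio = 1/4
= 0.25


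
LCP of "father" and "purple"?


Word 1: "father"
Word 2: "purple"
Comparing from start:
  Pos 0: 'f' != 'p' (stop)
LCP = "" (length 0)


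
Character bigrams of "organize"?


Word: "organize" (length 8)
Number of bigrams = 8 - 2 + 1 = 7
  Position 0: "or"
  Position 1: "rg"
  Position 2: "ga"
  Position 3: "an"
  Position 4: "ni"
  Position 5: "iz"
  Position 6: "ze"
Bigrams = "or", "rg", "ga", "an", "ni", "iz", "ze"


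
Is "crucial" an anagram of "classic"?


Word 1: "classic" → sorted: accilss
Word 2: "crucial" → sorted: accilru
Same letters? accilss != accilru
Anagram = No


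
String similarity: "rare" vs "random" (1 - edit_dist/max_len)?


Word 1: "rare" (length 4)
Word 2: "random" (length 6)
One optimal edit sequence:
  1. keep 'r'
  2. keep 'a'
  3. insert 'n'  (+1)
  4. insert 'd'  (+1)
  5. substitute 'r' -> 'o'  (+1)
  6. substitute 'e' -> 'm'  (+1)
Edit distance = 4
Max length = max(4, 6) = 6
Similarity = 1 - 4/6
= 0.3333
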